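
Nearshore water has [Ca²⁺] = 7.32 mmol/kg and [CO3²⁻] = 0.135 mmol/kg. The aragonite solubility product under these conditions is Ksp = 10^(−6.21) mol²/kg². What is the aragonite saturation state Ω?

Ksp = 10^(−6.21) = 6.166×10^-7
Ω = [Ca²⁺][CO3²⁻]/Ksp = (7.32×10^-3)(0.135×10^-3) / 6.166×10^-7 = 1.60

Ω = 1.60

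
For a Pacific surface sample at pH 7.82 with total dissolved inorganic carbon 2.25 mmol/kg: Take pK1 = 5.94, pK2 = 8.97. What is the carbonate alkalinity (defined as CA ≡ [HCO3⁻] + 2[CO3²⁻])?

CA = [HCO3⁻] + 2[CO3²⁻] = (α₁ + 2α₂)·DIC
At pH 7.82: [H⁺]/K1 = 10^-1.88 = 0.013183, K2/[H⁺] = 10^-1.15 = 0.070795
α₁ = 1/(1 + 0.013183 + 0.070795) = 1/1.0840 = 0.9225; α₂ = α₁·K2/[H⁺] = 0.06531
α₁ + 2α₂ = 1.0531
CA = 1.0531 × 2.25 = 2.37 mmol/kg

CA = 2.37 mmol/kg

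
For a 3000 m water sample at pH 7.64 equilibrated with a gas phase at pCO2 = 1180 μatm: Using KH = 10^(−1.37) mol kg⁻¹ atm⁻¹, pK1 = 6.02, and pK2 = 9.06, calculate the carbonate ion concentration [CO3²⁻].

[CO2*] = KH · pCO2 = 10^(−1.37) × 1180×10^-6 = 5.034×10^-5 mol/kg
α₀ = 1/(1 + K1/[H⁺] + K1K2/[H⁺]²) = 1/(1 + 10^+1.62 + 10^+0.20) = 0.02259
DIC = [CO2*]/α₀ = 5.034×10^-5 / 0.02259 = 2.228 mmol/kg
[CO3²⁻] = α₂·DIC; α₂ = 0.03580, so [CO3²⁻] = 0.03580 × 2.228 = 0.0798 mmol/kg

[CO3²⁻] = 0.0798 mmol/kg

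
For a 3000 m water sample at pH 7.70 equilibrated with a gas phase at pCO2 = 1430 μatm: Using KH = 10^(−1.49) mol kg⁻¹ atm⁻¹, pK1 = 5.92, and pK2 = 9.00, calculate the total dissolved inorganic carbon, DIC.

[CO2*] = KH · pCO2 = 10^(−1.49) × 1430×10^-6 = 4.627×10^-5 mol/kg
α₀ = 1/(1 + K1/[H⁺] + K1K2/[H⁺]²) = 1/(1 + 10^+1.78 + 10^+0.48) = 0.01556
DIC = [CO2*]/α₀ = 4.627×10^-5 / 0.01556 = 2.97 mmol/kg

DIC = 2.97 mmol/kg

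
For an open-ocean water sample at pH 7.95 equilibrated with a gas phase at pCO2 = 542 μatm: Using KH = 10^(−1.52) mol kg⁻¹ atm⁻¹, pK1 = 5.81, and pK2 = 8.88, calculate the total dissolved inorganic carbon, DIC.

DIC = 2.54 mmol/kg

[CO2*] = KH · pCO2 = 10^(−1.52) × 542×10^-6 = 1.637×10^-5 mol/kg
α₀ = 1/(1 + K1/[H⁺] + K1K2/[H⁺]²) = 1/(1 + 10^+2.14 + 10^+1.21) = 0.006441
DIC = [CO2*]/α₀ = 1.637×10^-5 / 0.006441 = 2.54 mmol/kg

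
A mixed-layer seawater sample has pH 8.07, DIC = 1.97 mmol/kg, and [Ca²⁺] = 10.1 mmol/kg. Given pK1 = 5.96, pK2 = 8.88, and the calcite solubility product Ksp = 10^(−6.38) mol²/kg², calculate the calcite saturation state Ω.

α₂ = 1 / (1 + [H⁺]/K2 + [H⁺]²/(K1K2)) = 1 / (1 + 10^+0.81 + 10^-1.30)
   = 1 / (1 + 6.4565 + 0.050119) = 1/7.5067 = 0.1332
[CO3²⁻] = α₂ × DIC = 0.1332 × 1.97 = 0.2624 mmol/kg
Ksp = 10^(−6.38) = 4.169×10^-7
Ω = [Ca²⁺][CO3²⁻]/Ksp = (10.1×10^-3)(2.624×10^-4) / 4.169×10^-7 = 6.36

Ω = 6.36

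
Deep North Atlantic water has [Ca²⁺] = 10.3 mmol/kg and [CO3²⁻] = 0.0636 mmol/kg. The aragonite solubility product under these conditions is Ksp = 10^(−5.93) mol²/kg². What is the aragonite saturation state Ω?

Ksp = 10^(−5.93) = 1.175×10^-6
Ω = [Ca²⁺][CO3²⁻]/Ksp = (10.3×10^-3)(0.0636×10^-3) / 1.175×10^-6 = 0.558

Ω = 0.558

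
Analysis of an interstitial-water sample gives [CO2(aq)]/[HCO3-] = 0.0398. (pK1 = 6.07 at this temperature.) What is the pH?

From K1 = [H⁺][HCO3-]/[CO2(aq)]:  pH = pK1 − log₁₀([CO2(aq)]/[HCO3-])
log₁₀(0.0398) = -1.400
pH = 6.07 − (-1.400) = 7.47

pH = 7.47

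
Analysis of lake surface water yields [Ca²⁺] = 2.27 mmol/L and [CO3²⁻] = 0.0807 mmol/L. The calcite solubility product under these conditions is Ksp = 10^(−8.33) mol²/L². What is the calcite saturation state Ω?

Ω = 39.2

Ksp = 10^(−8.33) = 4.677×10^-9
Ω = [Ca²⁺][CO3²⁻]/Ksp = (2.27×10^-3)(0.0807×10^-3) / 4.677×10^-9 = 39.2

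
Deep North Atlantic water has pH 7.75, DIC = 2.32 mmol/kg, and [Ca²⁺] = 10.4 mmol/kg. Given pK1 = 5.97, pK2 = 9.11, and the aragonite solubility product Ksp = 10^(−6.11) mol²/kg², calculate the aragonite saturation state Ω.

Ω = 1.28

α₂ = 1 / (1 + [H⁺]/K2 + [H⁺]²/(K1K2)) = 1 / (1 + 10^+1.36 + 10^-0.42)
   = 1 / (1 + 22.909 + 0.38019) = 1/24.289 = 0.04117
[CO3²⁻] = α₂ × DIC = 0.04117 × 2.32 = 0.09552 mmol/kg
Ksp = 10^(−6.11) = 7.762×10^-7
Ω = [Ca²⁺][CO3²⁻]/Ksp = (10.4×10^-3)(9.552×10^-5) / 7.762×10^-7 = 1.28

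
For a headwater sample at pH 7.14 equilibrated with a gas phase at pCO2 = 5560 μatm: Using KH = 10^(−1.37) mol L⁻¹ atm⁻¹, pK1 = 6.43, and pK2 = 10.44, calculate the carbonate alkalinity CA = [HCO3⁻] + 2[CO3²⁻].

[CO2*] = KH · pCO2 = 10^(−1.37) × 5560×10^-6 = 2.372×10^-4 mol/L
α₀ = 1/(1 + K1/[H⁺] + K1K2/[H⁺]²) = 1/(1 + 10^+0.71 + 10^-2.59) = 0.1631
DIC = [CO2*]/α₀ = 2.372×10^-4 / 0.1631 = 1.454 mmol/L
CA = (α₁ + 2α₂)·DIC = (0.8365 + 2×0.0004192) × 1.454 = 1.22 mmol/L

CA = 1.22 mmol/L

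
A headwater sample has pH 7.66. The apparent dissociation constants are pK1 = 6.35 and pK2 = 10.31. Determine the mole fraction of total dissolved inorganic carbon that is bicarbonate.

α₁ = 1 / (1 + [H⁺]/K1 + K2/[H⁺]) = 1 / (1 + 10^-1.31 + 10^-2.65)
   = 1 / (1 + 0.048978 + 0.0022387) = 1/1.0512 = 0.9513

α₁ = 0.951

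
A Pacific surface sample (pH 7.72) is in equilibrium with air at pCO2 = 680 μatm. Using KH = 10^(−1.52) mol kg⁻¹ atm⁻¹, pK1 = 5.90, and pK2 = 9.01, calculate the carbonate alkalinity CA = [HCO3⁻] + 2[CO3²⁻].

CA = 1.50 mmol/kg

[CO2*] = KH · pCO2 = 10^(−1.52) × 680×10^-6 = 2.054×10^-5 mol/kg
α₀ = 1/(1 + K1/[H⁺] + K1K2/[H⁺]²) = 1/(1 + 10^+1.82 + 10^+0.53) = 0.01419
DIC = [CO2*]/α₀ = 2.054×10^-5 / 0.01419 = 1.447 mmol/kg
CA = (α₁ + 2α₂)·DIC = (0.9377 + 2×0.04809) × 1.447 = 1.50 mmol/kg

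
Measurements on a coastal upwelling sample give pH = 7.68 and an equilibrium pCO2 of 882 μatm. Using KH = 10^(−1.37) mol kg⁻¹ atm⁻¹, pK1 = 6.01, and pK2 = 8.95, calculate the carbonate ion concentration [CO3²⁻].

[CO2*] = KH · pCO2 = 10^(−1.37) × 882×10^-6 = 3.762×10^-5 mol/kg
α₀ = 1/(1 + K1/[H⁺] + K1K2/[H⁺]²) = 1/(1 + 10^+1.67 + 10^+0.40) = 0.01989
DIC = [CO2*]/α₀ = 3.762×10^-5 / 0.01989 = 1.892 mmol/kg
[CO3²⁻] = α₂·DIC; α₂ = 0.04995, so [CO3²⁻] = 0.04995 × 1.892 = 0.0945 mmol/kg

[CO3²⁻] = 0.0945 mmol/kg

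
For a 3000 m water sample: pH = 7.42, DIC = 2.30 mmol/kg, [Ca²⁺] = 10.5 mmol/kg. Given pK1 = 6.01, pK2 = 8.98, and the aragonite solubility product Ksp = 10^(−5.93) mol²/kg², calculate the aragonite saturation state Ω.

α₂ = 1 / (1 + [H⁺]/K2 + [H⁺]²/(K1K2)) = 1 / (1 + 10^+1.56 + 10^+0.15)
   = 1 / (1 + 36.308 + 1.4125) = 1/38.720 = 0.02583
[CO3²⁻] = α₂ × DIC = 0.02583 × 2.30 = 0.05940 mmol/kg
Ksp = 10^(−5.93) = 1.175×10^-6
Ω = [Ca²⁺][CO3²⁻]/Ksp = (10.5×10^-3)(5.940×10^-5) / 1.175×10^-6 = 0.531

Ω = 0.531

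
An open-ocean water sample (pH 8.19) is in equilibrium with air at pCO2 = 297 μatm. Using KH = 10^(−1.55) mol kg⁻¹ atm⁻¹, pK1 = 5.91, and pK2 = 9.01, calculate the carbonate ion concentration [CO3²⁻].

[CO3²⁻] = 0.241 mmol/kg

[CO2*] = KH · pCO2 = 10^(−1.55) × 297×10^-6 = 8.371×10^-6 mol/kg
α₀ = 1/(1 + K1/[H⁺] + K1K2/[H⁺]²) = 1/(1 + 10^+2.28 + 10^+1.46) = 0.004537
DIC = [CO2*]/α₀ = 8.371×10^-6 / 0.004537 = 1.845 mmol/kg
[CO3²⁻] = α₂·DIC; α₂ = 0.1309, so [CO3²⁻] = 0.1309 × 1.845 = 0.241 mmol/kg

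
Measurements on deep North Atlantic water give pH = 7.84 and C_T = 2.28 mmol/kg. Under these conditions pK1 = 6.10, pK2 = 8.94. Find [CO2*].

[CO2*] = 0.0378 mmol/kg

α₀ = 1 / (1 + K1/[H⁺] + K1K2/[H⁺]²) = 1 / (1 + 10^+1.74 + 10^+0.64)
   = 1 / (1 + 54.954 + 4.3652) = 1/60.319 = 0.01658
[CO2*] = α₀ × DIC = 0.01658 × 2.28 = 0.0378 mmol/kg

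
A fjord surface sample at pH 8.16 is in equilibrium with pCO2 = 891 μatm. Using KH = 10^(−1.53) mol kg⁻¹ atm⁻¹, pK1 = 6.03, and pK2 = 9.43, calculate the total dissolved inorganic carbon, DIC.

[CO2*] = KH · pCO2 = 10^(−1.53) × 891×10^-6 = 2.630×10^-5 mol/kg
α₀ = 1/(1 + K1/[H⁺] + K1K2/[H⁺]²) = 1/(1 + 10^+2.13 + 10^+0.86) = 0.006986
DIC = [CO2*]/α₀ = 2.630×10^-5 / 0.006986 = 3.76 mmol/kg

DIC = 3.76 mmol/kg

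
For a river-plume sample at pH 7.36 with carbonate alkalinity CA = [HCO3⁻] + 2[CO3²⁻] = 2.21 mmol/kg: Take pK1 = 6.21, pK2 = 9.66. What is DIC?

CA = [HCO3⁻] + 2[CO3²⁻] = (α₁ + 2α₂)·DIC
At pH 7.36: [H⁺]/K1 = 10^-1.15 = 0.070795, K2/[H⁺] = 10^-2.30 = 0.0050119
α₁ = 1/(1 + 0.070795 + 0.0050119) = 1/1.0758 = 0.9295; α₂ = α₁·K2/[H⁺] = 0.004659
α₁ + 2α₂ = 0.9389
DIC = CA / (α₁ + 2α₂) = 2.21 / 0.9389 = 2.35 mmol/kg

DIC = 2.35 mmol/kg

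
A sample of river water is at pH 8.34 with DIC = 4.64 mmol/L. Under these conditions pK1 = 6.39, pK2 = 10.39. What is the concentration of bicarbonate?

[HCO3⁻] = 4.55 mmol/L

α₁ = 1 / (1 + [H⁺]/K1 + K2/[H⁺]) = 1 / (1 + 10^-1.95 + 10^-2.05)
   = 1 / (1 + 0.011220 + 0.0089125) = 1/1.0201 = 0.9803
[HCO3⁻] = α₁ × DIC = 0.9803 × 4.64 = 4.55 mmol/L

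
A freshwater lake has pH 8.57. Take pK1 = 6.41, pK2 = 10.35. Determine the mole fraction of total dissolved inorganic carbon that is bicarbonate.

α₁ = 0.977

α₁ = 1 / (1 + [H⁺]/K1 + K2/[H⁺]) = 1 / (1 + 10^-2.16 + 10^-1.78)
   = 1 / (1 + 0.0069183 + 0.016596) = 1/1.0235 = 0.9770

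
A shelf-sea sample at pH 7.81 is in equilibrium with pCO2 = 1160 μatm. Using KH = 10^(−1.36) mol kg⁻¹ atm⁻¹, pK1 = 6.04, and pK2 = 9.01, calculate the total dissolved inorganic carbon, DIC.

DIC = 3.22 mmol/kg

[CO2*] = KH · pCO2 = 10^(−1.36) × 1160×10^-6 = 5.064×10^-5 mol/kg
α₀ = 1/(1 + K1/[H⁺] + K1K2/[H⁺]²) = 1/(1 + 10^+1.77 + 10^+0.57) = 0.01572
DIC = [CO2*]/α₀ = 5.064×10^-5 / 0.01572 = 3.22 mmol/kg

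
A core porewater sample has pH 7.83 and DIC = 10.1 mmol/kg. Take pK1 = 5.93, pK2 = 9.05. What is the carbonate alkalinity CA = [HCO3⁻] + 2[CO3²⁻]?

CA = [HCO3⁻] + 2[CO3²⁻] = (α₁ + 2α₂)·DIC
At pH 7.83: [H⁺]/K1 = 10^-1.90 = 0.012589, K2/[H⁺] = 10^-1.22 = 0.060256
α₁ = 1/(1 + 0.012589 + 0.060256) = 1/1.0728 = 0.9321; α₂ = α₁·K2/[H⁺] = 0.05616
α₁ + 2α₂ = 1.0444
CA = 1.0444 × 10.1 = 10.5 mmol/kg

CA = 10.5 mmol/kg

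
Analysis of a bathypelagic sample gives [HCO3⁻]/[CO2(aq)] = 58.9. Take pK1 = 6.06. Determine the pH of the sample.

pH = 7.83

From K1 = [H⁺][HCO3⁻]/[CO2(aq)]:  pH = pK1 + log₁₀([HCO3⁻]/[CO2(aq)])
log₁₀(58.9) = +1.770
pH = 6.06 + (+1.770) = 7.83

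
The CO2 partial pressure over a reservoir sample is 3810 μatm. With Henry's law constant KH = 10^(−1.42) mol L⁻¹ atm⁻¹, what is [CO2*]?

KH = 10^(−1.42) = 3.802×10^-2 mol L⁻¹ atm⁻¹
[CO2*] = KH · pCO2 = 3.802×10^-2 × 3810×10^-6 atm = 1.45×10^-4 mol/L

[CO2*] = 145 μmol/L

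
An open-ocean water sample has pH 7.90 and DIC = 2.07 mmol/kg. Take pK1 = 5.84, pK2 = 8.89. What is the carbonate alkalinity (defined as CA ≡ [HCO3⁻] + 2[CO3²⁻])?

CA = 2.24 mmol/kg

CA = [HCO3⁻] + 2[CO3²⁻] = (α₁ + 2α₂)·DIC
At pH 7.90: [H⁺]/K1 = 10^-2.06 = 0.0087096, K2/[H⁺] = 10^-0.99 = 0.10233
α₁ = 1/(1 + 0.0087096 + 0.10233) = 1/1.1110 = 0.9001; α₂ = α₁·K2/[H⁺] = 0.09210
α₁ + 2α₂ = 1.0843
CA = 1.0843 × 2.07 = 2.24 mmol/kg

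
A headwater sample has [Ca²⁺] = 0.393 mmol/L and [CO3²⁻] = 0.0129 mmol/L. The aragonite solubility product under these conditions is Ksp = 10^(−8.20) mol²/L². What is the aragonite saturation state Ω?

Ksp = 10^(−8.20) = 6.310×10^-9
Ω = [Ca²⁺][CO3²⁻]/Ksp = (0.393×10^-3)(0.0129×10^-3) / 6.310×10^-9 = 0.803

Ω = 0.803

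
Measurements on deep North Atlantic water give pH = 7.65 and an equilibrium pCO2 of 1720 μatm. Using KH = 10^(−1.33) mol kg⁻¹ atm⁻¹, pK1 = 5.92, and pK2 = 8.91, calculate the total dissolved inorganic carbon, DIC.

[CO2*] = KH · pCO2 = 10^(−1.33) × 1720×10^-6 = 8.045×10^-5 mol/kg
α₀ = 1/(1 + K1/[H⁺] + K1K2/[H⁺]²) = 1/(1 + 10^+1.73 + 10^+0.47) = 0.01734
DIC = [CO2*]/α₀ = 8.045×10^-5 / 0.01734 = 4.64 mmol/kg

DIC = 4.64 mmol/kg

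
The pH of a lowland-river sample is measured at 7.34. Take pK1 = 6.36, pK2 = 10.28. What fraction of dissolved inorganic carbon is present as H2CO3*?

α₀ = 1 / (1 + K1/[H⁺] + K1K2/[H⁺]²) = 1 / (1 + 10^+0.98 + 10^-1.96)
   = 1 / (1 + 9.5499 + 0.010965) = 1/10.561 = 0.09469

α₀ = 0.0947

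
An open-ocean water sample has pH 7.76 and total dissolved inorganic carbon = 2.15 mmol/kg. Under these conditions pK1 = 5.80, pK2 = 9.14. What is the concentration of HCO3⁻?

[HCO3⁻] = 2.04 mmol/kg

α₁ = 1 / (1 + [H⁺]/K1 + K2/[H⁺]) = 1 / (1 + 10^-1.96 + 10^-1.38)
   = 1 / (1 + 0.010965 + 0.041687) = 1/1.0527 = 0.9500
[HCO3⁻] = α₁ × DIC = 0.9500 × 2.15 = 2.04 mmol/kg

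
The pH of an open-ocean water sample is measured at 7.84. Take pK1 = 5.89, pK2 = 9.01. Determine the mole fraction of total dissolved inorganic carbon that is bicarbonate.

α₁ = 1 / (1 + [H⁺]/K1 + K2/[H⁺]) = 1 / (1 + 10^-1.95 + 10^-1.17)
   = 1 / (1 + 0.011220 + 0.067608) = 1/1.0788 = 0.9269

α₁ = 0.927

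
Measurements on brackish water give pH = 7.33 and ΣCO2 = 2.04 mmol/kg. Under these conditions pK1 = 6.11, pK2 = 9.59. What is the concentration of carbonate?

α₂ = 1 / (1 + [H⁺]/K2 + [H⁺]²/(K1K2)) = 1 / (1 + 10^+2.26 + 10^+1.04)
   = 1 / (1 + 181.97 + 10.965) = 1/193.93 = 0.005156
[CO3²⁻] = α₂ × DIC = 0.005156 × 2.04 = 0.0105 mmol/kg = 10.5 μmol/kg

[CO3²⁻] = 10.5 μmol/kg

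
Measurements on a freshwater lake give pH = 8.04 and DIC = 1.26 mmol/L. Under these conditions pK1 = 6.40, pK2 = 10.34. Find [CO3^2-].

[CO3²⁻] = 6.14 μmol/L

α₂ = 1 / (1 + [H⁺]/K2 + [H⁺]²/(K1K2)) = 1 / (1 + 10^+2.30 + 10^+0.66)
   = 1 / (1 + 199.53 + 4.5709) = 1/205.10 = 0.004876
[CO3²⁻] = α₂ × DIC = 0.004876 × 1.26 = 0.00614 mmol/L = 6.14 μmol/L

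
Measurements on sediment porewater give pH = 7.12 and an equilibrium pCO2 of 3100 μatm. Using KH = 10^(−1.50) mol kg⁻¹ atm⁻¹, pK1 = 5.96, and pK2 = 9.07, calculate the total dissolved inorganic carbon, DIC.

DIC = 1.53 mmol/kg

[CO2*] = KH · pCO2 = 10^(−1.50) × 3100×10^-6 = 9.803×10^-5 mol/kg
α₀ = 1/(1 + K1/[H⁺] + K1K2/[H⁺]²) = 1/(1 + 10^+1.16 + 10^-0.79) = 0.06403
DIC = [CO2*]/α₀ = 9.803×10^-5 / 0.06403 = 1.53 mmol/kg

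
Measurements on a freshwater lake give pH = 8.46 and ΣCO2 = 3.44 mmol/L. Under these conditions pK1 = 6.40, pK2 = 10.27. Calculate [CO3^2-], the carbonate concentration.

[CO3²⁻] = 0.0520 mmol/L

α₂ = 1 / (1 + [H⁺]/K2 + [H⁺]²/(K1K2)) = 1 / (1 + 10^+1.81 + 10^-0.25)
   = 1 / (1 + 64.565 + 0.56234) = 1/66.128 = 0.01512
[CO3²⁻] = α₂ × DIC = 0.01512 × 3.44 = 0.0520 mmol/L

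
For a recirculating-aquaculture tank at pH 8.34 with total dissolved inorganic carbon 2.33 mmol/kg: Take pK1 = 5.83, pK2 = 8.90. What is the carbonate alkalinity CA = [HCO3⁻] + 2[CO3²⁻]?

CA = [HCO3⁻] + 2[CO3²⁻] = (α₁ + 2α₂)·DIC
At pH 8.34: [H⁺]/K1 = 10^-2.51 = 0.0030903, K2/[H⁺] = 10^-0.56 = 0.27542
α₁ = 1/(1 + 0.0030903 + 0.27542) = 1/1.2785 = 0.7822; α₂ = α₁·K2/[H⁺] = 0.2154
α₁ + 2α₂ = 1.2130
CA = 1.2130 × 2.33 = 2.83 mmol/kg

CA = 2.83 mmol/kg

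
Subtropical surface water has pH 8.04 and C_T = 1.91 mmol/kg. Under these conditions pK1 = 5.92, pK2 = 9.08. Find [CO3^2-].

[CO3²⁻] = 0.159 mmol/kg

α₂ = 1 / (1 + [H⁺]/K2 + [H⁺]²/(K1K2)) = 1 / (1 + 10^+1.04 + 10^-1.08)
   = 1 / (1 + 10.965 + 0.083176) = 1/12.048 = 0.08300
[CO3²⁻] = α₂ × DIC = 0.08300 × 1.91 = 0.159 mmol/kg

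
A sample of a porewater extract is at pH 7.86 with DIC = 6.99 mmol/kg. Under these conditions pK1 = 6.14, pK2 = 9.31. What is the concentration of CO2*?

[CO2*] = 0.126 mmol/kg

α₀ = 1 / (1 + K1/[H⁺] + K1K2/[H⁺]²) = 1 / (1 + 10^+1.72 + 10^+0.27)
   = 1 / (1 + 52.481 + 1.8621) = 1/55.343 = 0.01807
[CO2*] = α₀ × DIC = 0.01807 × 6.99 = 0.126 mmol/kg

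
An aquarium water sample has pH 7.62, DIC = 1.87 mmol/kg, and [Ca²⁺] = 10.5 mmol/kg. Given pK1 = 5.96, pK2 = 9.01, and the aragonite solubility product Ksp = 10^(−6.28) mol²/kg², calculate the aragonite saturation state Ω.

α₂ = 1 / (1 + [H⁺]/K2 + [H⁺]²/(K1K2)) = 1 / (1 + 10^+1.39 + 10^-0.27)
   = 1 / (1 + 24.547 + 0.53703) = 1/26.084 = 0.03834
[CO3²⁻] = α₂ × DIC = 0.03834 × 1.87 = 0.07169 mmol/kg
Ksp = 10^(−6.28) = 5.248×10^-7
Ω = [Ca²⁺][CO3²⁻]/Ksp = (10.5×10^-3)(7.169×10^-5) / 5.248×10^-7 = 1.43

Ω = 1.43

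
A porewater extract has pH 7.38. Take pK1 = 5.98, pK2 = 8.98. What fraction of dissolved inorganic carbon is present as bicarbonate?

α₁ = 1 / (1 + [H⁺]/K1 + K2/[H⁺]) = 1 / (1 + 10^-1.40 + 10^-1.60)
   = 1 / (1 + 0.039811 + 0.025119) = 1/1.0649 = 0.9390

α₁ = 0.939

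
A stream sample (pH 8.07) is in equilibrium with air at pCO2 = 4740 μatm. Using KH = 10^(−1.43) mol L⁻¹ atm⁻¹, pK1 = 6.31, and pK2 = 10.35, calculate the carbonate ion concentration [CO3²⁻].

[CO3²⁻] = 0.0532 mmol/L

[CO2*] = KH · pCO2 = 10^(−1.43) × 4740×10^-6 = 1.761×10^-4 mol/L
α₀ = 1/(1 + K1/[H⁺] + K1K2/[H⁺]²) = 1/(1 + 10^+1.76 + 10^-0.52) = 0.01699
DIC = [CO2*]/α₀ = 1.761×10^-4 / 0.01699 = 10.36 mmol/L
[CO3²⁻] = α₂·DIC; α₂ = 0.005132, so [CO3²⁻] = 0.005132 × 10.36 = 0.0532 mmol/L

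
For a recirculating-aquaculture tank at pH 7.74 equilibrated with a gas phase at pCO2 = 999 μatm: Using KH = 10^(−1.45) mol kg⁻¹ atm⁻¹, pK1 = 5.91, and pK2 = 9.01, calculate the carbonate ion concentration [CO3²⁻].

[CO2*] = KH · pCO2 = 10^(−1.45) × 999×10^-6 = 3.545×10^-5 mol/kg
α₀ = 1/(1 + K1/[H⁺] + K1K2/[H⁺]²) = 1/(1 + 10^+1.83 + 10^+0.56) = 0.01384
DIC = [CO2*]/α₀ = 3.545×10^-5 / 0.01384 = 2.561 mmol/kg
[CO3²⁻] = α₂·DIC; α₂ = 0.05026, so [CO3²⁻] = 0.05026 × 2.561 = 0.129 mmol/kg

[CO3²⁻] = 0.129 mmol/kg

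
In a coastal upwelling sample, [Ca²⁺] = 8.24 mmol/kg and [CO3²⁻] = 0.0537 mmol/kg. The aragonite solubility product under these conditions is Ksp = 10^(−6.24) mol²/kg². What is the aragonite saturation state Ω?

Ksp = 10^(−6.24) = 5.754×10^-7
Ω = [Ca²⁺][CO3²⁻]/Ksp = (8.24×10^-3)(0.0537×10^-3) / 5.754×10^-7 = 0.769

Ω = 0.769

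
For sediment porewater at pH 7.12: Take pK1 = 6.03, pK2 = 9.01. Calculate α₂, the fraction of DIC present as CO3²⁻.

α₂ = 1 / (1 + [H⁺]/K2 + [H⁺]²/(K1K2)) = 1 / (1 + 10^+1.89 + 10^+0.80)
   = 1 / (1 + 77.625 + 6.3096) = 1/84.934 = 0.01177

α₂ = 0.0118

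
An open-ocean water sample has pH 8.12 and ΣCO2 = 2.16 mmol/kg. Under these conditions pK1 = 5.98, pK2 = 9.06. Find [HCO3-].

[HCO3⁻] = 1.93 mmol/kg

α₁ = 1 / (1 + [H⁺]/K1 + K2/[H⁺]) = 1 / (1 + 10^-2.14 + 10^-0.94)
   = 1 / (1 + 0.0072444 + 0.11482) = 1/1.1221 = 0.8912
[HCO3⁻] = α₁ × DIC = 0.8912 × 2.16 = 1.93 mmol/kg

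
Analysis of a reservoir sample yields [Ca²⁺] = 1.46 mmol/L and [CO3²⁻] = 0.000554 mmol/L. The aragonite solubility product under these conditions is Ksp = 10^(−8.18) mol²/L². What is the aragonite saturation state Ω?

Ksp = 10^(−8.18) = 6.607×10^-9
Ω = [Ca²⁺][CO3²⁻]/Ksp = (1.46×10^-3)(0.000554×10^-3) / 6.607×10^-9 = 0.122

Ω = 0.122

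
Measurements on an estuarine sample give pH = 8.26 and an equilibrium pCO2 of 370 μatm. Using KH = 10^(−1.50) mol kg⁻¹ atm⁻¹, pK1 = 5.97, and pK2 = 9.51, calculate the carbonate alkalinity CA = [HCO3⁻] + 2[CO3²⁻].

CA = 2.54 mmol/kg

[CO2*] = KH · pCO2 = 10^(−1.50) × 370×10^-6 = 1.170×10^-5 mol/kg
α₀ = 1/(1 + K1/[H⁺] + K1K2/[H⁺]²) = 1/(1 + 10^+2.29 + 10^+1.04) = 0.004832
DIC = [CO2*]/α₀ = 1.170×10^-5 / 0.004832 = 2.421 mmol/kg
CA = (α₁ + 2α₂)·DIC = (0.9422 + 2×0.05298) × 2.421 = 2.54 mmol/kg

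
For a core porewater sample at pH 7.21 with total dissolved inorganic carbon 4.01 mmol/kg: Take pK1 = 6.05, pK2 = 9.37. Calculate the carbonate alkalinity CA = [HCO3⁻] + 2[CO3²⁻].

CA = 3.78 mmol/kg

CA = [HCO3⁻] + 2[CO3²⁻] = (α₁ + 2α₂)·DIC
At pH 7.21: [H⁺]/K1 = 10^-1.16 = 0.069183, K2/[H⁺] = 10^-2.16 = 0.0069183
α₁ = 1/(1 + 0.069183 + 0.0069183) = 1/1.0761 = 0.9293; α₂ = α₁·K2/[H⁺] = 0.006429
α₁ + 2α₂ = 0.9421
CA = 0.9421 × 4.01 = 3.78 mmol/kg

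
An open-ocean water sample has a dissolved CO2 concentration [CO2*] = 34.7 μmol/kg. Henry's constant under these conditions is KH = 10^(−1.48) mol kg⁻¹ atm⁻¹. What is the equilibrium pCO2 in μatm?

pCO2 = 1050 μatm

KH = 10^(−1.48) = 3.311×10^-2 mol kg⁻¹ atm⁻¹
pCO2 = [CO2*]/KH = 34.7×10^-6 / 3.311×10^-2 = 1.05×10^-3 atm = 1050 μatm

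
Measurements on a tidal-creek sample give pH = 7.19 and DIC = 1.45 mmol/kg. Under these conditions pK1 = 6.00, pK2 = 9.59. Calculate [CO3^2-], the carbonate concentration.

α₂ = 1 / (1 + [H⁺]/K2 + [H⁺]²/(K1K2)) = 1 / (1 + 10^+2.40 + 10^+1.21)
   = 1 / (1 + 251.19 + 16.218) = 1/268.41 = 0.003726
[CO3²⁻] = α₂ × DIC = 0.003726 × 1.45 = 0.00540 mmol/kg = 5.40 μmol/kg

[CO3²⁻] = 5.40 μmol/kg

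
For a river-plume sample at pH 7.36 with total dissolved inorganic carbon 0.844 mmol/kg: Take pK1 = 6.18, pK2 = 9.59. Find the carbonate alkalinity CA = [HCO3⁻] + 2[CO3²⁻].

CA = [HCO3⁻] + 2[CO3²⁻] = (α₁ + 2α₂)·DIC
At pH 7.36: [H⁺]/K1 = 10^-1.18 = 0.066069, K2/[H⁺] = 10^-2.23 = 0.0058884
α₁ = 1/(1 + 0.066069 + 0.0058884) = 1/1.0720 = 0.9329; α₂ = α₁·K2/[H⁺] = 0.005493
α₁ + 2α₂ = 0.9439
CA = 0.9439 × 0.844 = 0.797 mmol/kg

CA = 0.797 mmol/kg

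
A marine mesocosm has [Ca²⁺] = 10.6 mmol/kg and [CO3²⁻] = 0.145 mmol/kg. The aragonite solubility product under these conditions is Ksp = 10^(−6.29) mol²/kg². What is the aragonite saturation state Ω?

Ksp = 10^(−6.29) = 5.129×10^-7
Ω = [Ca²⁺][CO3²⁻]/Ksp = (10.6×10^-3)(0.145×10^-3) / 5.129×10^-7 = 3.00

Ω = 3.00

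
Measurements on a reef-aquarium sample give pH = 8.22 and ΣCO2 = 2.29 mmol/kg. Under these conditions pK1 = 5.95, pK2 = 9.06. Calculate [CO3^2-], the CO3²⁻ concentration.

[CO3²⁻] = 0.288 mmol/kg

α₂ = 1 / (1 + [H⁺]/K2 + [H⁺]²/(K1K2)) = 1 / (1 + 10^+0.84 + 10^-1.43)
   = 1 / (1 + 6.9183 + 0.037154) = 1/7.9555 = 0.1257
[CO3²⁻] = α₂ × DIC = 0.1257 × 2.29 = 0.288 mmol/kg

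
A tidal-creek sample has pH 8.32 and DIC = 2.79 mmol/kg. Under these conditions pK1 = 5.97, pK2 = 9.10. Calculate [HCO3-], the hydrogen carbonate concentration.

[HCO3⁻] = 2.38 mmol/kg

α₁ = 1 / (1 + [H⁺]/K1 + K2/[H⁺]) = 1 / (1 + 10^-2.35 + 10^-0.78)
   = 1 / (1 + 0.0044668 + 0.16596) = 1/1.1704 = 0.8544
[HCO3⁻] = α₁ × DIC = 0.8544 × 2.79 = 2.38 mmol/kg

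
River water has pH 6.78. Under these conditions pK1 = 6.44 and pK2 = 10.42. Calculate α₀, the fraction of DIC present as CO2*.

α₀ = 1 / (1 + K1/[H⁺] + K1K2/[H⁺]²) = 1 / (1 + 10^+0.34 + 10^-3.30)
   = 1 / (1 + 2.1878 + 0.00050119) = 1/3.1883 = 0.3137

α₀ = 0.314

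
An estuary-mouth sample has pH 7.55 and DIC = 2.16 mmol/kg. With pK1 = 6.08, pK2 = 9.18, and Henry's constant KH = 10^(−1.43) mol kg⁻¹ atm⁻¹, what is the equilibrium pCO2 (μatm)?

pCO2 = 1860 μatm

α₀ = 1 / (1 + K1/[H⁺] + K1K2/[H⁺]²) = 1 / (1 + 10^+1.47 + 10^-0.16)
   = 1 / (1 + 29.512 + 0.69183) = 1/31.204 = 0.03205
[CO2*] = α₀ × DIC = 0.03205 × 2.16 = 0.06922 mmol/kg
pCO2 = [CO2*]/KH = 6.922×10^-5 / 3.715×10^-2 = 1860 μatm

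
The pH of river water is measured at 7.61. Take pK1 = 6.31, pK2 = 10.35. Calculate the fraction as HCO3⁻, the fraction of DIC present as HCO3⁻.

α₁ = 1 / (1 + [H⁺]/K1 + K2/[H⁺]) = 1 / (1 + 10^-1.30 + 10^-2.74)
   = 1 / (1 + 0.050119 + 0.0018197) = 1/1.0519 = 0.9506

α₁ = 0.951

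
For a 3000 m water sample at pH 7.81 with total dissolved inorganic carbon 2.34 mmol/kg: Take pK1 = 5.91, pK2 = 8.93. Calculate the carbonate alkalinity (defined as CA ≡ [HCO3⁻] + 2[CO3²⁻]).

CA = [HCO3⁻] + 2[CO3²⁻] = (α₁ + 2α₂)·DIC
At pH 7.81: [H⁺]/K1 = 10^-1.90 = 0.012589, K2/[H⁺] = 10^-1.12 = 0.075858
α₁ = 1/(1 + 0.012589 + 0.075858) = 1/1.0884 = 0.9187; α₂ = α₁·K2/[H⁺] = 0.06969
α₁ + 2α₂ = 1.0581
CA = 1.0581 × 2.34 = 2.48 mmol/kg

CA = 2.48 mmol/kg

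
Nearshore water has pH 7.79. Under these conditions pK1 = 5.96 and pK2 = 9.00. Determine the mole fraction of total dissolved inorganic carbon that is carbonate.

α₂ = 0.0573

α₂ = 1 / (1 + [H⁺]/K2 + [H⁺]²/(K1K2)) = 1 / (1 + 10^+1.21 + 10^-0.62)
   = 1 / (1 + 16.218 + 0.23988) = 1/17.458 = 0.05728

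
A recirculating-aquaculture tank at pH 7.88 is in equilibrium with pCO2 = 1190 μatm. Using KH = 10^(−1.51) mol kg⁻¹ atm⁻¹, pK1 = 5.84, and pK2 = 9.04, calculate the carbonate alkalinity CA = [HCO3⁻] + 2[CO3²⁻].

CA = 4.59 mmol/kg

[CO2*] = KH · pCO2 = 10^(−1.51) × 1190×10^-6 = 3.677×10^-5 mol/kg
α₀ = 1/(1 + K1/[H⁺] + K1K2/[H⁺]²) = 1/(1 + 10^+2.04 + 10^+0.88) = 0.008458
DIC = [CO2*]/α₀ = 3.677×10^-5 / 0.008458 = 4.348 mmol/kg
CA = (α₁ + 2α₂)·DIC = (0.9274 + 2×0.06416) × 4.348 = 4.59 mmol/kg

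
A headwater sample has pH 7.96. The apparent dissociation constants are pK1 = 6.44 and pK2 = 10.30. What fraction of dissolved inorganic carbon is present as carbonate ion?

α₂ = 0.00442

α₂ = 1 / (1 + [H⁺]/K2 + [H⁺]²/(K1K2)) = 1 / (1 + 10^+2.34 + 10^+0.82)
   = 1 / (1 + 218.78 + 6.6069) = 1/226.38 = 0.004417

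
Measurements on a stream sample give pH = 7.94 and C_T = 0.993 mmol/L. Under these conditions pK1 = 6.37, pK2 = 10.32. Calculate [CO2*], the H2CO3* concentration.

[CO2*] = 0.0259 mmol/L

α₀ = 1 / (1 + K1/[H⁺] + K1K2/[H⁺]²) = 1 / (1 + 10^+1.57 + 10^-0.81)
   = 1 / (1 + 37.154 + 0.15488) = 1/38.308 = 0.02610
[CO2*] = α₀ × DIC = 0.02610 × 0.993 = 0.0259 mmol/L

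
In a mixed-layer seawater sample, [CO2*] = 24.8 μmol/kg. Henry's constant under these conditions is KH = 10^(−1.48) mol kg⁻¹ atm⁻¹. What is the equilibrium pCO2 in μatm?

pCO2 = 749 μatm

KH = 10^(−1.48) = 3.311×10^-2 mol kg⁻¹ atm⁻¹
pCO2 = [CO2*]/KH = 24.8×10^-6 / 3.311×10^-2 = 7.49×10^-4 atm = 749 μatm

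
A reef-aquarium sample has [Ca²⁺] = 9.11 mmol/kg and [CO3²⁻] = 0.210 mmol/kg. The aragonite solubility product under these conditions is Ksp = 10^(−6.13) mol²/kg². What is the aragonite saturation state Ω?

Ω = 2.58

Ksp = 10^(−6.13) = 7.413×10^-7
Ω = [Ca²⁺][CO3²⁻]/Ksp = (9.11×10^-3)(0.210×10^-3) / 7.413×10^-7 = 2.58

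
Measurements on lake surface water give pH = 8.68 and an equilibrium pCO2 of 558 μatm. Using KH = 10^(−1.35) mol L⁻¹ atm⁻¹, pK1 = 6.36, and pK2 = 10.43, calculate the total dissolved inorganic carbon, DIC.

[CO2*] = KH · pCO2 = 10^(−1.35) × 558×10^-6 = 2.492×10^-5 mol/L
α₀ = 1/(1 + K1/[H⁺] + K1K2/[H⁺]²) = 1/(1 + 10^+2.32 + 10^+0.57) = 0.004681
DIC = [CO2*]/α₀ = 2.492×10^-5 / 0.004681 = 5.33 mmol/L

DIC = 5.33 mmol/L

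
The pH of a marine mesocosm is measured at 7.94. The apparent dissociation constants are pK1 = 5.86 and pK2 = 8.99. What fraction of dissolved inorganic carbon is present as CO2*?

α₀ = 0.00758

α₀ = 1 / (1 + K1/[H⁺] + K1K2/[H⁺]²) = 1 / (1 + 10^+2.08 + 10^+1.03)
   = 1 / (1 + 120.23 + 10.715) = 1/131.94 = 0.007579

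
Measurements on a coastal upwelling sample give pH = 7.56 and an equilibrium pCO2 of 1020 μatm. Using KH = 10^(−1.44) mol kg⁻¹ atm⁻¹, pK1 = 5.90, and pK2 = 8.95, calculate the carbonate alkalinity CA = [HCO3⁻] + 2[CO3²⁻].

CA = 1.83 mmol/kg

[CO2*] = KH · pCO2 = 10^(−1.44) × 1020×10^-6 = 3.703×10^-5 mol/kg
α₀ = 1/(1 + K1/[H⁺] + K1K2/[H⁺]²) = 1/(1 + 10^+1.66 + 10^+0.27) = 0.02059
DIC = [CO2*]/α₀ = 3.703×10^-5 / 0.02059 = 1.799 mmol/kg
CA = (α₁ + 2α₂)·DIC = (0.9411 + 2×0.03834) × 1.799 = 1.83 mmol/kg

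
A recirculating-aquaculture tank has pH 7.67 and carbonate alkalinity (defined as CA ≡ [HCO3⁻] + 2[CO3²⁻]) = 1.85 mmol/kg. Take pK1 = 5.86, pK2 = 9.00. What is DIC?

DIC = 1.80 mmol/kg

CA = [HCO3⁻] + 2[CO3²⁻] = (α₁ + 2α₂)·DIC
At pH 7.67: [H⁺]/K1 = 10^-1.81 = 0.015488, K2/[H⁺] = 10^-1.33 = 0.046774
α₁ = 1/(1 + 0.015488 + 0.046774) = 1/1.0623 = 0.9414; α₂ = α₁·K2/[H⁺] = 0.04403
α₁ + 2α₂ = 1.0295
DIC = CA / (α₁ + 2α₂) = 1.85 / 1.0295 = 1.80 mmol/kg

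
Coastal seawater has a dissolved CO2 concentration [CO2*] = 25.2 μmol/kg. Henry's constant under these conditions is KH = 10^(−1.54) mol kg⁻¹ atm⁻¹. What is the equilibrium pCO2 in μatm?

pCO2 = 874 μatm

KH = 10^(−1.54) = 2.884×10^-2 mol kg⁻¹ atm⁻¹
pCO2 = [CO2*]/KH = 25.2×10^-6 / 2.884×10^-2 = 8.74×10^-4 atm = 874 μatm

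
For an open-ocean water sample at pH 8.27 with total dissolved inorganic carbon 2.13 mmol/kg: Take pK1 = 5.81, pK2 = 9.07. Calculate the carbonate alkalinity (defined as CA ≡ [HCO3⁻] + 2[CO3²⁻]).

CA = [HCO3⁻] + 2[CO3²⁻] = (α₁ + 2α₂)·DIC
At pH 8.27: [H⁺]/K1 = 10^-2.46 = 0.0034674, K2/[H⁺] = 10^-0.80 = 0.15849
α₁ = 1/(1 + 0.0034674 + 0.15849) = 1/1.1620 = 0.8606; α₂ = α₁·K2/[H⁺] = 0.1364
α₁ + 2α₂ = 1.1334
CA = 1.1334 × 2.13 = 2.41 mmol/kg

CA = 2.41 mmol/kg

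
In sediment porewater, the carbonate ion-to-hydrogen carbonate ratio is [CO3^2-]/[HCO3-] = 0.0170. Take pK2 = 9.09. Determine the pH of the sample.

From K2 = [H⁺][CO3^2-]/[HCO3-]:  pH = pK2 + log₁₀([CO3^2-]/[HCO3-])
log₁₀(0.0170) = -1.770
pH = 9.09 + (-1.770) = 7.32

pH = 7.32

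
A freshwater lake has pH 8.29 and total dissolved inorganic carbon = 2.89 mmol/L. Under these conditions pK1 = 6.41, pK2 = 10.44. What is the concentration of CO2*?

[CO2*] = 0.0373 mmol/L

α₀ = 1 / (1 + K1/[H⁺] + K1K2/[H⁺]²) = 1 / (1 + 10^+1.88 + 10^-0.27)
   = 1 / (1 + 75.858 + 0.53703) = 1/77.395 = 0.01292
[CO2*] = α₀ × DIC = 0.01292 × 2.89 = 0.0373 mmol/L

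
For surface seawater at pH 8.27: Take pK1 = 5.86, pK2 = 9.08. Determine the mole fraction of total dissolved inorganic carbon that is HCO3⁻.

α₁ = 1 / (1 + [H⁺]/K1 + K2/[H⁺]) = 1 / (1 + 10^-2.41 + 10^-0.81)
   = 1 / (1 + 0.0038905 + 0.15488) = 1/1.1588 = 0.8630

α₁ = 0.863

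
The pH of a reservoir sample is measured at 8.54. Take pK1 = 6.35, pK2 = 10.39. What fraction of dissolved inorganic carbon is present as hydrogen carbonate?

α₁ = 1 / (1 + [H⁺]/K1 + K2/[H⁺]) = 1 / (1 + 10^-2.19 + 10^-1.85)
   = 1 / (1 + 0.0064565 + 0.014125) = 1/1.0206 = 0.9798

α₁ = 0.980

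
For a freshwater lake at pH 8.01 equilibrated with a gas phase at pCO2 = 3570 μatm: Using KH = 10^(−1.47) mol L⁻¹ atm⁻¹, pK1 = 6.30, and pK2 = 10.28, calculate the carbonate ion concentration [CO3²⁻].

[CO2*] = KH · pCO2 = 10^(−1.47) × 3570×10^-6 = 1.210×10^-4 mol/L
α₀ = 1/(1 + K1/[H⁺] + K1K2/[H⁺]²) = 1/(1 + 10^+1.71 + 10^-0.56) = 0.01903
DIC = [CO2*]/α₀ = 1.210×10^-4 / 0.01903 = 6.358 mmol/L
[CO3²⁻] = α₂·DIC; α₂ = 0.005240, so [CO3²⁻] = 0.005240 × 6.358 = 0.0333 mmol/L

[CO3²⁻] = 0.0333 mmol/L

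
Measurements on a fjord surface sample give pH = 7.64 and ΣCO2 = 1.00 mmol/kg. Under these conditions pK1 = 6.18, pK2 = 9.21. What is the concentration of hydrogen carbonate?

[HCO3⁻] = 0.942 mmol/kg

α₁ = 1 / (1 + [H⁺]/K1 + K2/[H⁺]) = 1 / (1 + 10^-1.46 + 10^-1.57)
   = 1 / (1 + 0.034674 + 0.026915) = 1/1.0616 = 0.9420
[HCO3⁻] = α₁ × DIC = 0.9420 × 1.00 = 0.942 mmol/kg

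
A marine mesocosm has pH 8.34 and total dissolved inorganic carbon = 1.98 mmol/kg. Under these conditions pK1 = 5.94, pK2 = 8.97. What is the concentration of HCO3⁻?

α₁ = 1 / (1 + [H⁺]/K1 + K2/[H⁺]) = 1 / (1 + 10^-2.40 + 10^-0.63)
   = 1 / (1 + 0.0039811 + 0.23442) = 1/1.2384 = 0.8075
[HCO3⁻] = α₁ × DIC = 0.8075 × 1.98 = 1.60 mmol/kg

[HCO3⁻] = 1.60 mmol/kg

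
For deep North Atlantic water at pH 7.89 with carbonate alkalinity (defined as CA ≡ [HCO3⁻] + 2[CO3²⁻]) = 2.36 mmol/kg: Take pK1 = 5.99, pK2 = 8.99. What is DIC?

DIC = 2.22 mmol/kg

CA = [HCO3⁻] + 2[CO3²⁻] = (α₁ + 2α₂)·DIC
At pH 7.89: [H⁺]/K1 = 10^-1.90 = 0.012589, K2/[H⁺] = 10^-1.10 = 0.079433
α₁ = 1/(1 + 0.012589 + 0.079433) = 1/1.0920 = 0.9157; α₂ = α₁·K2/[H⁺] = 0.07274
α₁ + 2α₂ = 1.0612
DIC = CA / (α₁ + 2α₂) = 2.36 / 1.0612 = 2.22 mmol/kg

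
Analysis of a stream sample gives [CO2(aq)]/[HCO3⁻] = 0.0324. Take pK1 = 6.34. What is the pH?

From K1 = [H⁺][HCO3⁻]/[CO2(aq)]:  pH = pK1 − log₁₀([CO2(aq)]/[HCO3⁻])
log₁₀(0.0324) = -1.489
pH = 6.34 − (-1.489) = 7.83

pH = 7.83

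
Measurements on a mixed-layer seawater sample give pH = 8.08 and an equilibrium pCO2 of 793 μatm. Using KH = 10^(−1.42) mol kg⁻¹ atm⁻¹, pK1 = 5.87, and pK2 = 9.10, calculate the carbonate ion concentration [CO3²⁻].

[CO2*] = KH · pCO2 = 10^(−1.42) × 793×10^-6 = 3.015×10^-5 mol/kg
α₀ = 1/(1 + K1/[H⁺] + K1K2/[H⁺]²) = 1/(1 + 10^+2.21 + 10^+1.19) = 0.005597
DIC = [CO2*]/α₀ = 3.015×10^-5 / 0.005597 = 5.387 mmol/kg
[CO3²⁻] = α₂·DIC; α₂ = 0.08669, so [CO3²⁻] = 0.08669 × 5.387 = 0.467 mmol/kg

[CO3²⁻] = 0.467 mmol/kg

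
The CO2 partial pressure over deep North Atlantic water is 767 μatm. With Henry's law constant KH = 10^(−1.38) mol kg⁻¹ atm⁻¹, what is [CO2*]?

KH = 10^(−1.38) = 4.169×10^-2 mol kg⁻¹ atm⁻¹
[CO2*] = KH · pCO2 = 4.169×10^-2 × 767×10^-6 atm = 3.20×10^-5 mol/kg

[CO2*] = 32.0 μmol/kg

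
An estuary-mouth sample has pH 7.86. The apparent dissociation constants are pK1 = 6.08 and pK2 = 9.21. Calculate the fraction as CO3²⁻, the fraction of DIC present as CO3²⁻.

α₂ = 1 / (1 + [H⁺]/K2 + [H⁺]²/(K1K2)) = 1 / (1 + 10^+1.35 + 10^-0.43)
   = 1 / (1 + 22.387 + 0.37154) = 1/23.759 = 0.04209

α₂ = 0.0421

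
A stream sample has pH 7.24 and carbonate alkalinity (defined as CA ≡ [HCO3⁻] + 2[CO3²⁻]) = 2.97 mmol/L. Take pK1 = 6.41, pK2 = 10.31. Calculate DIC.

DIC = 3.41 mmol/L

CA = [HCO3⁻] + 2[CO3²⁻] = (α₁ + 2α₂)·DIC
At pH 7.24: [H⁺]/K1 = 10^-0.83 = 0.14791, K2/[H⁺] = 10^-3.07 = 0.00085114
α₁ = 1/(1 + 0.14791 + 0.00085114) = 1/1.1488 = 0.8705; α₂ = α₁·K2/[H⁺] = 0.0007409
α₁ + 2α₂ = 0.8720
DIC = CA / (α₁ + 2α₂) = 2.97 / 0.8720 = 3.41 mmol/L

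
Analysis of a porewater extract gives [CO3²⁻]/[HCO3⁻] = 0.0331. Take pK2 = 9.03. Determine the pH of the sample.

pH = 7.55

From K2 = [H⁺][CO3²⁻]/[HCO3⁻]:  pH = pK2 + log₁₀([CO3²⁻]/[HCO3⁻])
log₁₀(0.0331) = -1.480
pH = 9.03 + (-1.480) = 7.55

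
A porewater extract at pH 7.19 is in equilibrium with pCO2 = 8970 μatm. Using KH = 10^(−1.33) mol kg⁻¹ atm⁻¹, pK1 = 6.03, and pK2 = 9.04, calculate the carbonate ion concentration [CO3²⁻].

[CO3²⁻] = 0.0857 mmol/kg

[CO2*] = KH · pCO2 = 10^(−1.33) × 8970×10^-6 = 4.196×10^-4 mol/kg
α₀ = 1/(1 + K1/[H⁺] + K1K2/[H⁺]²) = 1/(1 + 10^+1.16 + 10^-0.69) = 0.06386
DIC = [CO2*]/α₀ = 4.196×10^-4 / 0.06386 = 6.570 mmol/kg
[CO3²⁻] = α₂·DIC; α₂ = 0.01304, so [CO3²⁻] = 0.01304 × 6.570 = 0.0857 mmol/kg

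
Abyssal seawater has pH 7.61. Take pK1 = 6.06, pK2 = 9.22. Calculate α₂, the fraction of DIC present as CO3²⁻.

α₂ = 1 / (1 + [H⁺]/K2 + [H⁺]²/(K1K2)) = 1 / (1 + 10^+1.61 + 10^+0.06)
   = 1 / (1 + 40.738 + 1.1482) = 1/42.886 = 0.02332

α₂ = 0.0233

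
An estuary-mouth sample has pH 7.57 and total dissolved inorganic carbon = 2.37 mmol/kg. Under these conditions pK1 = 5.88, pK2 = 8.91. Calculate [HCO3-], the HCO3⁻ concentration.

α₁ = 1 / (1 + [H⁺]/K1 + K2/[H⁺]) = 1 / (1 + 10^-1.69 + 10^-1.34)
   = 1 / (1 + 0.020417 + 0.045709) = 1/1.0661 = 0.9380
[HCO3⁻] = α₁ × DIC = 0.9380 × 2.37 = 2.22 mmol/kg

[HCO3⁻] = 2.22 mmol/kg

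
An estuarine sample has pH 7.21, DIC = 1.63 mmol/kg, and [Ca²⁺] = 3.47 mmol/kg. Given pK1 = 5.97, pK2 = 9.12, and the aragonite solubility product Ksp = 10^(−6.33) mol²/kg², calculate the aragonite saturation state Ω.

α₂ = 1 / (1 + [H⁺]/K2 + [H⁺]²/(K1K2)) = 1 / (1 + 10^+1.91 + 10^+0.67)
   = 1 / (1 + 81.283 + 4.6774) = 1/86.960 = 0.01150
[CO3²⁻] = α₂ × DIC = 0.01150 × 1.63 = 0.01874 mmol/kg = 18.74 μmol/kg
Ksp = 10^(−6.33) = 4.677×10^-7
Ω = [Ca²⁺][CO3²⁻]/Ksp = (3.47×10^-3)(1.874×10^-5) / 4.677×10^-7 = 0.139

Ω = 0.139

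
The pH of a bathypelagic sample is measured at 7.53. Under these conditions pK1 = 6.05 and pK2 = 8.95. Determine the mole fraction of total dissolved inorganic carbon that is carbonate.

α₂ = 0.0355

α₂ = 1 / (1 + [H⁺]/K2 + [H⁺]²/(K1K2)) = 1 / (1 + 10^+1.42 + 10^-0.06)
   = 1 / (1 + 26.303 + 0.87096) = 1/28.174 = 0.03549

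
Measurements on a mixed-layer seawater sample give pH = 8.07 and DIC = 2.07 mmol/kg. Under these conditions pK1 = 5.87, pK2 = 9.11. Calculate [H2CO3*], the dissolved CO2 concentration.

α₀ = 1 / (1 + K1/[H⁺] + K1K2/[H⁺]²) = 1 / (1 + 10^+2.20 + 10^+1.16)
   = 1 / (1 + 158.49 + 14.454) = 1/173.94 = 0.005749
[CO2*] = α₀ × DIC = 0.005749 × 2.07 = 0.0119 mmol/kg = 11.9 μmol/kg

[CO2*] = 11.9 μmol/kg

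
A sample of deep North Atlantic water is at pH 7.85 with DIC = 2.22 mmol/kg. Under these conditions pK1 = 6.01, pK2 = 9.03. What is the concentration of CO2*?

[CO2*] = 0.0297 mmol/kg

α₀ = 1 / (1 + K1/[H⁺] + K1K2/[H⁺]²) = 1 / (1 + 10^+1.84 + 10^+0.66)
   = 1 / (1 + 69.183 + 4.5709) = 1/74.754 = 0.01338
[CO2*] = α₀ × DIC = 0.01338 × 2.22 = 0.0297 mmol/kg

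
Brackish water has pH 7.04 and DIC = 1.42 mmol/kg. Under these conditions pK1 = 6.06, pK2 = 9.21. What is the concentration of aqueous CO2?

[CO2*] = 0.134 mmol/kg

α₀ = 1 / (1 + K1/[H⁺] + K1K2/[H⁺]²) = 1 / (1 + 10^+0.98 + 10^-1.19)
   = 1 / (1 + 9.5499 + 0.064565) = 1/10.614 = 0.09421
[CO2*] = α₀ × DIC = 0.09421 × 1.42 = 0.134 mmol/kg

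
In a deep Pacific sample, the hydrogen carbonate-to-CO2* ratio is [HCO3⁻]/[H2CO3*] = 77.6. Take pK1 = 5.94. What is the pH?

From K1 = [H⁺][HCO3⁻]/[H2CO3*]:  pH = pK1 + log₁₀([HCO3⁻]/[H2CO3*])
log₁₀(77.6) = +1.890
pH = 5.94 + (+1.890) = 7.83

pH = 7.83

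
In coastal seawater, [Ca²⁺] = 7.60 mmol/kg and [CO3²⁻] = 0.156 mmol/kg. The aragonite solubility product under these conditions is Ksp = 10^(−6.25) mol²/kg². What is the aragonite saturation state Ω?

Ω = 2.11

Ksp = 10^(−6.25) = 5.623×10^-7
Ω = [Ca²⁺][CO3²⁻]/Ksp = (7.60×10^-3)(0.156×10^-3) / 5.623×10^-7 = 2.11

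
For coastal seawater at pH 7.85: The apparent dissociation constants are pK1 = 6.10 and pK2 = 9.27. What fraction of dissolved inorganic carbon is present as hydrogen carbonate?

α₁ = 0.947

α₁ = 1 / (1 + [H⁺]/K1 + K2/[H⁺]) = 1 / (1 + 10^-1.75 + 10^-1.42)
   = 1 / (1 + 0.017783 + 0.038019) = 1/1.0558 = 0.9471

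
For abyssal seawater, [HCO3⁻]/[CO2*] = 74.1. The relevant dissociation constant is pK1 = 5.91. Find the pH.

pH = 7.78

From K1 = [H⁺][HCO3⁻]/[CO2*]:  pH = pK1 + log₁₀([HCO3⁻]/[CO2*])
log₁₀(74.1) = +1.870
pH = 5.91 + (+1.870) = 7.78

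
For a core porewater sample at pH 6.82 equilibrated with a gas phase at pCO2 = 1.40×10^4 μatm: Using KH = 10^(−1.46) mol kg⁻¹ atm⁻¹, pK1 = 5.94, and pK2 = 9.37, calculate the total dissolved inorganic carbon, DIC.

DIC = 4.18 mmol/kg

[CO2*] = KH · pCO2 = 10^(−1.46) × 1.40×10^4×10^-6 = 4.854×10^-4 mol/kg
α₀ = 1/(1 + K1/[H⁺] + K1K2/[H⁺]²) = 1/(1 + 10^+0.88 + 10^-1.67) = 0.1162
DIC = [CO2*]/α₀ = 4.854×10^-4 / 0.1162 = 4.18 mmol/kg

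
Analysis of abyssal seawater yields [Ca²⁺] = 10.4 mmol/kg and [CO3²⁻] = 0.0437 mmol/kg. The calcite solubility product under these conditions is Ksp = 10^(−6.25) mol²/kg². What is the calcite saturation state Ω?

Ω = 0.808

Ksp = 10^(−6.25) = 5.623×10^-7
Ω = [Ca²⁺][CO3²⁻]/Ksp = (10.4×10^-3)(0.0437×10^-3) / 5.623×10^-7 = 0.808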